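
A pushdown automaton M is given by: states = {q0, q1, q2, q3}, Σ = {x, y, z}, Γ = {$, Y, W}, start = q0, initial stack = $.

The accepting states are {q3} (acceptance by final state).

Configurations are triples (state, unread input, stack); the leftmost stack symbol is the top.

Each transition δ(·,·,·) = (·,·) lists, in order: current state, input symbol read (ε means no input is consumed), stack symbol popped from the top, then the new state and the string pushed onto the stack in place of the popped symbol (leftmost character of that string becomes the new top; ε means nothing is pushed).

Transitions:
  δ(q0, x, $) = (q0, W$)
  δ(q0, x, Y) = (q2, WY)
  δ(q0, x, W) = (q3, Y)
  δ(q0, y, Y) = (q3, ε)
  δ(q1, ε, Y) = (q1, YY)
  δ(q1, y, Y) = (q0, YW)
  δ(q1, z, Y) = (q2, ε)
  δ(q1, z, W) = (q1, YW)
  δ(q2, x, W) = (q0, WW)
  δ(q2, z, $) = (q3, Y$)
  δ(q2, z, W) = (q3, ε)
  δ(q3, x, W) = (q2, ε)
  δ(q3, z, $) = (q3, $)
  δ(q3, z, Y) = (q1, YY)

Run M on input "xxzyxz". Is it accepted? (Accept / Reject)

One accepting computation: (q0, xxzyxz, $) ⊢ (q0, xzyxz, W$) ⊢ (q3, zyxz, Y$) ⊢ (q1, yxz, YY$) ⊢ (q0, xz, YWY$) ⊢ (q2, z, WYWY$) ⊢ (q3, ε, YWY$)
All input consumed and state q3 ∈ F.

Accept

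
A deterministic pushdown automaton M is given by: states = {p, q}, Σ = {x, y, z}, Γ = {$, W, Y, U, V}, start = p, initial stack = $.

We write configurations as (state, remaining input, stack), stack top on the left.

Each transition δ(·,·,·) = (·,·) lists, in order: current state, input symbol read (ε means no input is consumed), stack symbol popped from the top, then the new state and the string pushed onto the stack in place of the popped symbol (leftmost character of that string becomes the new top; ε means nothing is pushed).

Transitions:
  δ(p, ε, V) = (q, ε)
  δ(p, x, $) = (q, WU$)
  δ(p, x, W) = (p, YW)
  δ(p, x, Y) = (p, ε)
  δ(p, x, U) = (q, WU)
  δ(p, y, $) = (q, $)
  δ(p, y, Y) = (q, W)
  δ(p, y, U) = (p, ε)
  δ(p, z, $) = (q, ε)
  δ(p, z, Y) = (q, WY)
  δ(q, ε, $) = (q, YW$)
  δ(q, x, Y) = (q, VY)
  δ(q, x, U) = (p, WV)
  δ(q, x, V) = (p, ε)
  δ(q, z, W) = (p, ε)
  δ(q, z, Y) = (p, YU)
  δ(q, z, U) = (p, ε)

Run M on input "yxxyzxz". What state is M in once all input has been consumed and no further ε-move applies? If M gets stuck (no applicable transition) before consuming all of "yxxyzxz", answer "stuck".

(p, yxxyzxz, $)
  read y, top $: go to q, push $ → (q, xxyzxz, $)
  ε-move, top $: go to q, push YW$ → (q, xxyzxz, YW$)
  read x, top Y: go to q, push VY → (q, xyzxz, VYW$)
  read x, top V: go to p, push ε → (p, yzxz, YW$)
  read y, top Y: go to q, push W → (q, zxz, WW$)
  read z, top W: go to p, push ε → (p, xz, W$)
  read x, top W: go to p, push YW → (p, z, YW$)
  read z, top Y: go to q, push WY → (q, ε, WYW$)
All input consumed; M is in state q.

q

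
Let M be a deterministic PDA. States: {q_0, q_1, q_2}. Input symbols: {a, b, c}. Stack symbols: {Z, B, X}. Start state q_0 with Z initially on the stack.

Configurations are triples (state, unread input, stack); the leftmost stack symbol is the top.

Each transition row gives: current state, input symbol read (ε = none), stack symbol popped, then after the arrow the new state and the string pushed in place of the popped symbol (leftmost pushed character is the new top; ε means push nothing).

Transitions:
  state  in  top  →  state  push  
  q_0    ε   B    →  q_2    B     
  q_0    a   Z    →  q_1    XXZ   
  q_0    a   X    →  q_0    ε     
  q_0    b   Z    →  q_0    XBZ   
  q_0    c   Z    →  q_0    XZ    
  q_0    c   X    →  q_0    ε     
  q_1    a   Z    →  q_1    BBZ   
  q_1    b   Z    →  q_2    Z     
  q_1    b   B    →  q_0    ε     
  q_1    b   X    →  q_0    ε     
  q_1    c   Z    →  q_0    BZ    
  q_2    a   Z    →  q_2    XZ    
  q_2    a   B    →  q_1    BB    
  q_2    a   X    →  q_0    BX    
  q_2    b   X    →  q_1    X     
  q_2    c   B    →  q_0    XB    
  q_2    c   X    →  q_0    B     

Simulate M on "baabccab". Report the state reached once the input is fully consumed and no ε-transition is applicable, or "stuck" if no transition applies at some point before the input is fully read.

q_2

(q_0, baabccab, Z) ⊢ (q_0, aabccab, XBZ) ⊢ (q_0, abccab, BZ) ⊢ (q_2, abccab, BZ) ⊢ (q_1, bccab, BBZ) ⊢ (q_0, ccab, BZ) ⊢ (q_2, ccab, BZ) ⊢ (q_0, cab, XBZ) ⊢ (q_0, ab, BZ) ⊢ (q_2, ab, BZ) ⊢ (q_1, b, BBZ) ⊢ (q_0, ε, BZ) ⊢ (q_2, ε, BZ)
All input consumed; M is in state q_2.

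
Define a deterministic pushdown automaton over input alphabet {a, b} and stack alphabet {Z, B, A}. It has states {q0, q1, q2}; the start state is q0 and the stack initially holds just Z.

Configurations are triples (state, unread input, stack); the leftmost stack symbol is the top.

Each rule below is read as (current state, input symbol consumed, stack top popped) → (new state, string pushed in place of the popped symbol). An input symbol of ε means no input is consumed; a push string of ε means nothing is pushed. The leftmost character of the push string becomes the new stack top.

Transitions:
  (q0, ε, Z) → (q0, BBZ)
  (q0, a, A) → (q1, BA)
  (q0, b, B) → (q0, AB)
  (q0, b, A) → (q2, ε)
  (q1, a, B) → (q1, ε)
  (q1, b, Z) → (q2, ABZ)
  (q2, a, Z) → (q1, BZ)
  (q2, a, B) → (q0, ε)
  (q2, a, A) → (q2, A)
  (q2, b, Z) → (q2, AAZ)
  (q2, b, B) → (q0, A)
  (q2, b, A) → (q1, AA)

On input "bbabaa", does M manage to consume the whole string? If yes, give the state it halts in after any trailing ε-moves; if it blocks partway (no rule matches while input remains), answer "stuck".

(q0, bbabaa, Z)
  ε-move, top Z: go to q0, push BBZ → (q0, bbabaa, BBZ)
  read b, top B: go to q0, push AB → (q0, babaa, ABBZ)
  read b, top A: go to q2, push ε → (q2, abaa, BBZ)
  read a, top B: go to q0, push ε → (q0, baa, BZ)
  read b, top B: go to q0, push AB → (q0, aa, ABZ)
  read a, top A: go to q1, push BA → (q1, a, BABZ)
  read a, top B: go to q1, push ε → (q1, ε, ABZ)
All input consumed; M is in state q1.

q1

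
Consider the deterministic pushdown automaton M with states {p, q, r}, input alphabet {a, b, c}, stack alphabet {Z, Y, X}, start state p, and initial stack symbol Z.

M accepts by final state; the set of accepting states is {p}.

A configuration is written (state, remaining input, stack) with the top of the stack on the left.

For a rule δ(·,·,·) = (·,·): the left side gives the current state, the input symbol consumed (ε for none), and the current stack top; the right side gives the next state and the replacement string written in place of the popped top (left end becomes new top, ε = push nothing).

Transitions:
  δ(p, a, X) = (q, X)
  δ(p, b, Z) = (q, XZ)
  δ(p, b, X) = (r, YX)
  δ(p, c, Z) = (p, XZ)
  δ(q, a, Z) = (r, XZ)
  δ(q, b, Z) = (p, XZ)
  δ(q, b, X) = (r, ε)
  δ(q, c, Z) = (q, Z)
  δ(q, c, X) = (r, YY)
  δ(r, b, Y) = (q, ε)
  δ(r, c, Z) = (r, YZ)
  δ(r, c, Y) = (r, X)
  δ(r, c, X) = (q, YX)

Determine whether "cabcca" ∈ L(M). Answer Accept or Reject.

(p, cabcca, Z) ⊢ (p, abcca, XZ) ⊢ (q, bcca, XZ) ⊢ (r, cca, Z) ⊢ (r, ca, YZ) ⊢ (r, a, XZ)
No transition applies at (r, a, XZ); input not fully consumed.

Reject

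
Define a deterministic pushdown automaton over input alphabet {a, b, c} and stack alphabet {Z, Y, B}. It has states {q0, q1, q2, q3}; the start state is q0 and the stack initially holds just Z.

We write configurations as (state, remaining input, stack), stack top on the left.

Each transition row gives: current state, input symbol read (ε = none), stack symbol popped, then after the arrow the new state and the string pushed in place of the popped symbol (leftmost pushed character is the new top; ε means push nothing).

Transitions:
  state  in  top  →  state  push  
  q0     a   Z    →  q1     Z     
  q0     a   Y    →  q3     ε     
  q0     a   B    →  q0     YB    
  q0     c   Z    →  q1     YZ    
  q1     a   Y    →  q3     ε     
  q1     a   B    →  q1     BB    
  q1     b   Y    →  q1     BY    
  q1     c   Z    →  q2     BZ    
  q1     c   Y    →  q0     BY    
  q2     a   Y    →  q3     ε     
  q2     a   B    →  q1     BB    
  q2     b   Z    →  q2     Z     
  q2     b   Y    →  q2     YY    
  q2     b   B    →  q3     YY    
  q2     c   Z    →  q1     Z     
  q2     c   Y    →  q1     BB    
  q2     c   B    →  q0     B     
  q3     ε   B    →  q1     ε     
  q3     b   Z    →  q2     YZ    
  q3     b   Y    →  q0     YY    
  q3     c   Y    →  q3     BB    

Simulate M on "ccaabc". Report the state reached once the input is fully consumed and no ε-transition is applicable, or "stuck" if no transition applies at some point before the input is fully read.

(q0, ccaabc, Z) ⊢ (q1, caabc, YZ) ⊢ (q0, aabc, BYZ) ⊢ (q0, abc, YBYZ) ⊢ (q3, bc, BYZ) ⊢ (q1, bc, YZ) ⊢ (q1, c, BYZ)
No transition for (q1, c, top B); M blocks with input c remaining.

stuck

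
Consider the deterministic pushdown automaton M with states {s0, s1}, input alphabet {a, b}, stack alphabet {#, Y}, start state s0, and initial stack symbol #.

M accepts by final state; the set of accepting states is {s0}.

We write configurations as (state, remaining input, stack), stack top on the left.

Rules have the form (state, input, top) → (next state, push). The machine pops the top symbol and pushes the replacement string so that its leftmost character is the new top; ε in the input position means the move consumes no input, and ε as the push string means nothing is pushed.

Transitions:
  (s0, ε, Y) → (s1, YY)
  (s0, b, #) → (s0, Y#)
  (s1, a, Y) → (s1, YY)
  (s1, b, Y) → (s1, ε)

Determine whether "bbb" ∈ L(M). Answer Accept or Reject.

Reject

(s0, bbb, #)
  read b, top #: go to s0, push Y# → (s0, bb, Y#)
  ε-move, top Y: go to s1, push YY → (s1, bb, YY#)
  read b, top Y: go to s1, push ε → (s1, b, Y#)
  read b, top Y: go to s1, push ε → (s1, ε, #)
All input consumed; state s1 ∉ F and no further ε-move applies.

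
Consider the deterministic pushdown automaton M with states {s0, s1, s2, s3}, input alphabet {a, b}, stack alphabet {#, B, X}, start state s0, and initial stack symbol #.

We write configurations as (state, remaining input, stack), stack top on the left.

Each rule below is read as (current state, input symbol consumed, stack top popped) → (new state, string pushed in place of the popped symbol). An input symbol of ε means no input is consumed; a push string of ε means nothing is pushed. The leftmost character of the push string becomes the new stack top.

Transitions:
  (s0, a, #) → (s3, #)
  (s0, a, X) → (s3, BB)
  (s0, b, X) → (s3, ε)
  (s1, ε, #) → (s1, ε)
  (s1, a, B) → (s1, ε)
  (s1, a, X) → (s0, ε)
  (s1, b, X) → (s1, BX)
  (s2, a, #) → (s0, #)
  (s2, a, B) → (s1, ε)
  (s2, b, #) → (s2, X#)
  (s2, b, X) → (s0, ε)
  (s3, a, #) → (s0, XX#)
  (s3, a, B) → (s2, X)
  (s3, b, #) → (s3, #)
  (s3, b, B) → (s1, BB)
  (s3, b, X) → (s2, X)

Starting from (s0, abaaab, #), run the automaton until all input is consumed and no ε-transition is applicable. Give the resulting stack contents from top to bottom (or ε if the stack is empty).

(s0, abaaab, #)
  read a, top #: go to s3, push # → (s3, baaab, #)
  read b, top #: go to s3, push # → (s3, aaab, #)
  read a, top #: go to s0, push XX# → (s0, aab, XX#)
  read a, top X: go to s3, push BB → (s3, ab, BBX#)
  read a, top B: go to s2, push X → (s2, b, XBX#)
  read b, top X: go to s0, push ε → (s0, ε, BX#)
All input consumed in state s0 with stack BX#.

BX#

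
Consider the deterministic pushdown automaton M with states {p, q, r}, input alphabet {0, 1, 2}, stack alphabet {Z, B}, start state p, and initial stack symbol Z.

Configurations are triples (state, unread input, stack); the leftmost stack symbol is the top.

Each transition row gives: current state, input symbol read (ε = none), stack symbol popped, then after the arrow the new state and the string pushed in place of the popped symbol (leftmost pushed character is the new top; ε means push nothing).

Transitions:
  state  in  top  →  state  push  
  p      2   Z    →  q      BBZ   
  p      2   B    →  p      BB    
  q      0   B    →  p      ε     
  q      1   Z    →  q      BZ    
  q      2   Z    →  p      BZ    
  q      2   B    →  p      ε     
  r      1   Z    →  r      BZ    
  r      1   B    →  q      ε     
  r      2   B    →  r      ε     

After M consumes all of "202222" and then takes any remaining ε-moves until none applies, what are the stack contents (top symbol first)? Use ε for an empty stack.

BBBBBZ

(p, 202222, Z) ⊢ (q, 02222, BBZ) ⊢ (p, 2222, BZ) ⊢ (p, 222, BBZ) ⊢ (p, 22, BBBZ) ⊢ (p, 2, BBBBZ) ⊢ (p, ε, BBBBBZ)
All input consumed in state p with stack BBBBBZ.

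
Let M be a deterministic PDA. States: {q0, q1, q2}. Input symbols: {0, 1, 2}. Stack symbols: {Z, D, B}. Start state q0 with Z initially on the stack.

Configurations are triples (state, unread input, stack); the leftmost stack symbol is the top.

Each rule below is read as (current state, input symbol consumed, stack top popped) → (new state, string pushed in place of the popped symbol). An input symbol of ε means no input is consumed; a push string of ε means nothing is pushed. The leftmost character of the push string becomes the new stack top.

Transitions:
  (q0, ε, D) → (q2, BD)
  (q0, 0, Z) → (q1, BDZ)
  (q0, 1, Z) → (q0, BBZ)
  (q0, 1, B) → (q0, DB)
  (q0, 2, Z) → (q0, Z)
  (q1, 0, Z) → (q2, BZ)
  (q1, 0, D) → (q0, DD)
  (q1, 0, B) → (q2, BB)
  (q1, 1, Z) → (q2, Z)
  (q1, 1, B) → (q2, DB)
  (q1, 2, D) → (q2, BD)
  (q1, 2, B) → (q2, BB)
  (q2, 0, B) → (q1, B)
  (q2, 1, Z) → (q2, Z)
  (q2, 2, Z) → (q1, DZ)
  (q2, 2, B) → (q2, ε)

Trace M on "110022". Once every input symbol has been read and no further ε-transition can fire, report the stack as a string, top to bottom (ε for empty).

DBBZ

(q0, 110022, Z) ⊢ (q0, 10022, BBZ) ⊢ (q0, 0022, DBBZ) ⊢ (q2, 0022, BDBBZ) ⊢ (q1, 022, BDBBZ) ⊢ (q2, 22, BBDBBZ) ⊢ (q2, 2, BDBBZ) ⊢ (q2, ε, DBBZ)
All input consumed in state q2 with stack DBBZ.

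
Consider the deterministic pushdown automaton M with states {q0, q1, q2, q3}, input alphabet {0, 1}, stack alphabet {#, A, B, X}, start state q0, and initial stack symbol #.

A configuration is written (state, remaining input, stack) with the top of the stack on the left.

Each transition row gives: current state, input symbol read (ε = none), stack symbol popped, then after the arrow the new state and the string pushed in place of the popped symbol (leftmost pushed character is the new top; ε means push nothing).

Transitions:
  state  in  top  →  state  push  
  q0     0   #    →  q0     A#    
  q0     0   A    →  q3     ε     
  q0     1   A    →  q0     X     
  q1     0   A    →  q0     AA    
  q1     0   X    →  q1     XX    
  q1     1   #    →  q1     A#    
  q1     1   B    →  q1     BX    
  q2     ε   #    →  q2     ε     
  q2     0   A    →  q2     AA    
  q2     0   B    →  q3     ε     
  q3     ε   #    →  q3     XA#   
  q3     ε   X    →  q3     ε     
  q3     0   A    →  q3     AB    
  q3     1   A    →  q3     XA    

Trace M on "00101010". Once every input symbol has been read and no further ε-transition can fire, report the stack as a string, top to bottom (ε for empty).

ABBB#

(q0, 00101010, #)
  read 0, top #: go to q0, push A# → (q0, 0101010, A#)
  read 0, top A: go to q3, push ε → (q3, 101010, #)
  ε-move, top #: go to q3, push XA# → (q3, 101010, XA#)
  ε-move, top X: go to q3, push ε → (q3, 101010, A#)
  read 1, top A: go to q3, push XA → (q3, 01010, XA#)
  ε-move, top X: go to q3, push ε → (q3, 01010, A#)
  read 0, top A: go to q3, push AB → (q3, 1010, AB#)
  read 1, top A: go to q3, push XA → (q3, 010, XAB#)
  ε-move, top X: go to q3, push ε → (q3, 010, AB#)
  read 0, top A: go to q3, push AB → (q3, 10, ABB#)
  read 1, top A: go to q3, push XA → (q3, 0, XABB#)
  ε-move, top X: go to q3, push ε → (q3, 0, ABB#)
  read 0, top A: go to q3, push AB → (q3, ε, ABBB#)
All input consumed in state q3 with stack ABBB#.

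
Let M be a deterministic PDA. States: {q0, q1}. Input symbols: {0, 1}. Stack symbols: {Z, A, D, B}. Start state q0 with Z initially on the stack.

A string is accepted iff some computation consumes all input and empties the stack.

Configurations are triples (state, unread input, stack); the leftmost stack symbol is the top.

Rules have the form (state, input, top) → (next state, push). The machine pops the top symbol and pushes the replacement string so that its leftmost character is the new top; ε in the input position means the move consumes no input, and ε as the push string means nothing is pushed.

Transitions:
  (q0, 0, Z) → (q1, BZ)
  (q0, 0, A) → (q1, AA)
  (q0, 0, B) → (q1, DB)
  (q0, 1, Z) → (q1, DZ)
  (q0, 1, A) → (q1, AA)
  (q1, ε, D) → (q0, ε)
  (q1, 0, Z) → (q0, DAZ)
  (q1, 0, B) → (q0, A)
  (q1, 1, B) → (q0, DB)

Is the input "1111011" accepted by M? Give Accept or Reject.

Reject

(q0, 1111011, Z)
  read 1, top Z: go to q1, push DZ → (q1, 111011, DZ)
  ε-move, top D: go to q0, push ε → (q0, 111011, Z)
  read 1, top Z: go to q1, push DZ → (q1, 11011, DZ)
  ε-move, top D: go to q0, push ε → (q0, 11011, Z)
  read 1, top Z: go to q1, push DZ → (q1, 1011, DZ)
  ε-move, top D: go to q0, push ε → (q0, 1011, Z)
  read 1, top Z: go to q1, push DZ → (q1, 011, DZ)
  ε-move, top D: go to q0, push ε → (q0, 011, Z)
  read 0, top Z: go to q1, push BZ → (q1, 11, BZ)
  read 1, top B: go to q0, push DB → (q0, 1, DBZ)
No transition applies at (q0, 1, DBZ); input not fully consumed.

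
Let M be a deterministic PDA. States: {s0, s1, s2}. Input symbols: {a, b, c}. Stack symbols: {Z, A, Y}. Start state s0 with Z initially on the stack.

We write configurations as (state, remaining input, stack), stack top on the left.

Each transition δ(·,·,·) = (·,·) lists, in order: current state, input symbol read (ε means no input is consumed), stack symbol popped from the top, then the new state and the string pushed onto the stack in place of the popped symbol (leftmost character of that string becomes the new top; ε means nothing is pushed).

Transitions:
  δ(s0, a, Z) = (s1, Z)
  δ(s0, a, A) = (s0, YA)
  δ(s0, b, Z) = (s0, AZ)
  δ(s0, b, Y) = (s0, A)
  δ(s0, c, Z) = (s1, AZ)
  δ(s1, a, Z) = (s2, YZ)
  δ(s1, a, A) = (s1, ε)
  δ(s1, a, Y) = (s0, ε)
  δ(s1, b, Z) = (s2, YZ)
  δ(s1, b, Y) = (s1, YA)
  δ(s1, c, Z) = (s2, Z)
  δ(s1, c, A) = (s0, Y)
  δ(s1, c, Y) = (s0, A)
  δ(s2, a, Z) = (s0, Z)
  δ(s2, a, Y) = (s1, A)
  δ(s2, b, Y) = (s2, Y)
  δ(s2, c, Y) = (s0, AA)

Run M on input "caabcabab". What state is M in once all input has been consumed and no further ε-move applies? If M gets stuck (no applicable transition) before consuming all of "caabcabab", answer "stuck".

(s0, caabcabab, Z)
  read c, top Z: go to s1, push AZ → (s1, aabcabab, AZ)
  read a, top A: go to s1, push ε → (s1, abcabab, Z)
  read a, top Z: go to s2, push YZ → (s2, bcabab, YZ)
  read b, top Y: go to s2, push Y → (s2, cabab, YZ)
  read c, top Y: go to s0, push AA → (s0, abab, AAZ)
  read a, top A: go to s0, push YA → (s0, bab, YAAZ)
  read b, top Y: go to s0, push A → (s0, ab, AAAZ)
  read a, top A: go to s0, push YA → (s0, b, YAAAZ)
  read b, top Y: go to s0, push A → (s0, ε, AAAAZ)
All input consumed; M is in state s0.

s0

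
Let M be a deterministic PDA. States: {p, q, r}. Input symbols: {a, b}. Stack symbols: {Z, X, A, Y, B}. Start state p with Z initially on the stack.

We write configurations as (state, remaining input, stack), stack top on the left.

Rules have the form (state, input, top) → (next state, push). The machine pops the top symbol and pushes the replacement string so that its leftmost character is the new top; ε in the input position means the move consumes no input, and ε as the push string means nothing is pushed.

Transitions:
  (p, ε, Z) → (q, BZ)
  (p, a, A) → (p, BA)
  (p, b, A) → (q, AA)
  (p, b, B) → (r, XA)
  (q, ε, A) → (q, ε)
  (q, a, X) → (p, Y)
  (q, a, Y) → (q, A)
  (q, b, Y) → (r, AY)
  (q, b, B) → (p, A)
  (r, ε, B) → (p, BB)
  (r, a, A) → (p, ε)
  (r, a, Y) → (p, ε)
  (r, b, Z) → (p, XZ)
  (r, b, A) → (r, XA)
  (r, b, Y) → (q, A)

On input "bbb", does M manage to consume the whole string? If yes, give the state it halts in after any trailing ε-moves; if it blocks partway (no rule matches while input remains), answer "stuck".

(p, bbb, Z)
  ε-move, top Z: go to q, push BZ → (q, bbb, BZ)
  read b, top B: go to p, push A → (p, bb, AZ)
  read b, top A: go to q, push AA → (q, b, AAZ)
  ε-move, top A: go to q, push ε → (q, b, AZ)
  ε-move, top A: go to q, push ε → (q, b, Z)
No transition for (q, b, top Z); M blocks with input b remaining.

stuck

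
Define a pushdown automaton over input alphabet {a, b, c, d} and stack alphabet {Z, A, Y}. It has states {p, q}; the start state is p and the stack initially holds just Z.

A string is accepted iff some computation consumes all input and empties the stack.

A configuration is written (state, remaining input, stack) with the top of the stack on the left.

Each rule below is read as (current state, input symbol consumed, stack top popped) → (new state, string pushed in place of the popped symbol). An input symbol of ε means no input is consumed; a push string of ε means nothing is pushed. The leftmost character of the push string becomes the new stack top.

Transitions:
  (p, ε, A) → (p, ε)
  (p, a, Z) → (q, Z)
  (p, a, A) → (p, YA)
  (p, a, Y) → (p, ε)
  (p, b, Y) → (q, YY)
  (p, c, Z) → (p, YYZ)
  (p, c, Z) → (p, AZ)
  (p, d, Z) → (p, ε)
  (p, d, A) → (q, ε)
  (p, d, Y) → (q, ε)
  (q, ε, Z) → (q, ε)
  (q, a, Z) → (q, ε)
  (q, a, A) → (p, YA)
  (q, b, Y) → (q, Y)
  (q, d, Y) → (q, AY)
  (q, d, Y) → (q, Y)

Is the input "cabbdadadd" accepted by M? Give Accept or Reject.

Reject

No computation consumes all input and empties the stack.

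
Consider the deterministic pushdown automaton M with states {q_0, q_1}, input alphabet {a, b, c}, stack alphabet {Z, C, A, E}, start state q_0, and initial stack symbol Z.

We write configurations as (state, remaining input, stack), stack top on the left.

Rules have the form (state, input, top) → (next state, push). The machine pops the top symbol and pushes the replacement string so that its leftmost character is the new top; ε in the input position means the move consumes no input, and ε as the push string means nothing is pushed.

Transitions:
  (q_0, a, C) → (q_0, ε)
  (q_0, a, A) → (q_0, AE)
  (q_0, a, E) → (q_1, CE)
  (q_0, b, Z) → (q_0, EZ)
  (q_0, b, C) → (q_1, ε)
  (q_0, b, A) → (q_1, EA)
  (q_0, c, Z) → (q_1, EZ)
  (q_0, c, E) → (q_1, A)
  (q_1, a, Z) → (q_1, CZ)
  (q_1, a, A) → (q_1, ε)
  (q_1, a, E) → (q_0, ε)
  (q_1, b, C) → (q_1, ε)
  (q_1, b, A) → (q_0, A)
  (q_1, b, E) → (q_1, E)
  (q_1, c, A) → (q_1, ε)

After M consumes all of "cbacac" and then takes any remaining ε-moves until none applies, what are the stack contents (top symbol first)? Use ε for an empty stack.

(q_0, cbacac, Z)
  read c, top Z: go to q_1, push EZ → (q_1, bacac, EZ)
  read b, top E: go to q_1, push E → (q_1, acac, EZ)
  read a, top E: go to q_0, push ε → (q_0, cac, Z)
  read c, top Z: go to q_1, push EZ → (q_1, ac, EZ)
  read a, top E: go to q_0, push ε → (q_0, c, Z)
  read c, top Z: go to q_1, push EZ → (q_1, ε, EZ)
All input consumed in state q_1 with stack EZ.

EZ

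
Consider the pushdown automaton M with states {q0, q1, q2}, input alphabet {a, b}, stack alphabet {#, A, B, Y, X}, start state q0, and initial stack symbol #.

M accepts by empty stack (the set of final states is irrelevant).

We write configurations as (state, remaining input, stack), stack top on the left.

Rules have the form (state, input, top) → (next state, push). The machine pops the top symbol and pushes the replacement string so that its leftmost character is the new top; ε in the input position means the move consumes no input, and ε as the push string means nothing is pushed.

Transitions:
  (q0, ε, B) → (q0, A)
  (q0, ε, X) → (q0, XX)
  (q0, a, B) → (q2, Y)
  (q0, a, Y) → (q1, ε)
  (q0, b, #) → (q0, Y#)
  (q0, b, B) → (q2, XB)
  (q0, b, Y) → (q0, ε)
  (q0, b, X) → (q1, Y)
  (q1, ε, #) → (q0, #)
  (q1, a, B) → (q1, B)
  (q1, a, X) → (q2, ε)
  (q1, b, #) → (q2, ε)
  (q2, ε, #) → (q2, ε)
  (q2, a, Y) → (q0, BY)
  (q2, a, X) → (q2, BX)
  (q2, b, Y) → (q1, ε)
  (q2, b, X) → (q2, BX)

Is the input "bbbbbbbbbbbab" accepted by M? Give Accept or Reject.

Accept

One accepting computation: (q0, bbbbbbbbbbbab, #) ⊢ (q0, bbbbbbbbbbab, Y#) ⊢ (q0, bbbbbbbbbab, #) ⊢ (q0, bbbbbbbbab, Y#) ⊢ (q0, bbbbbbbab, #) ⊢ (q0, bbbbbbab, Y#) ⊢ (q0, bbbbbab, #) ⊢ (q0, bbbbab, Y#) ⊢ (q0, bbbab, #) ⊢ (q0, bbab, Y#) ⊢ (q0, bab, #) ⊢ (q0, ab, Y#) ⊢ (q1, b, #) ⊢ (q2, ε, ε)
All input consumed and the stack is empty.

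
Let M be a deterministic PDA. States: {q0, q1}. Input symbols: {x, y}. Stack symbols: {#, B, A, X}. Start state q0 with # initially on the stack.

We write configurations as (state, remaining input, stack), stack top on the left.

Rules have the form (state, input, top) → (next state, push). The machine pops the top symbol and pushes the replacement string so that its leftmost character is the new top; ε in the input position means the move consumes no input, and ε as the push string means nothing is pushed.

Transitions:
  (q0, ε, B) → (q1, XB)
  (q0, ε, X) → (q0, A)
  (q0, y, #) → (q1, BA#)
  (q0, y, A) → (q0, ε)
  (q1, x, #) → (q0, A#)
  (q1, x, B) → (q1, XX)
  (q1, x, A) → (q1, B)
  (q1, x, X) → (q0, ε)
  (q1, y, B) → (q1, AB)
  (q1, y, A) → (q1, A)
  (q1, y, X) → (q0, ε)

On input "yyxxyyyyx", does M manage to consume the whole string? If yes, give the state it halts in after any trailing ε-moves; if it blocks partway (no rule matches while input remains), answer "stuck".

(q0, yyxxyyyyx, #) ⊢ (q1, yxxyyyyx, BA#) ⊢ (q1, xxyyyyx, ABA#) ⊢ (q1, xyyyyx, BBA#) ⊢ (q1, yyyyx, XXBA#) ⊢ (q0, yyyx, XBA#) ⊢ (q0, yyyx, ABA#) ⊢ (q0, yyx, BA#) ⊢ (q1, yyx, XBA#) ⊢ (q0, yx, BA#) ⊢ (q1, yx, XBA#) ⊢ (q0, x, BA#) ⊢ (q1, x, XBA#) ⊢ (q0, ε, BA#) ⊢ (q1, ε, XBA#)
All input consumed; M is in state q1.

q1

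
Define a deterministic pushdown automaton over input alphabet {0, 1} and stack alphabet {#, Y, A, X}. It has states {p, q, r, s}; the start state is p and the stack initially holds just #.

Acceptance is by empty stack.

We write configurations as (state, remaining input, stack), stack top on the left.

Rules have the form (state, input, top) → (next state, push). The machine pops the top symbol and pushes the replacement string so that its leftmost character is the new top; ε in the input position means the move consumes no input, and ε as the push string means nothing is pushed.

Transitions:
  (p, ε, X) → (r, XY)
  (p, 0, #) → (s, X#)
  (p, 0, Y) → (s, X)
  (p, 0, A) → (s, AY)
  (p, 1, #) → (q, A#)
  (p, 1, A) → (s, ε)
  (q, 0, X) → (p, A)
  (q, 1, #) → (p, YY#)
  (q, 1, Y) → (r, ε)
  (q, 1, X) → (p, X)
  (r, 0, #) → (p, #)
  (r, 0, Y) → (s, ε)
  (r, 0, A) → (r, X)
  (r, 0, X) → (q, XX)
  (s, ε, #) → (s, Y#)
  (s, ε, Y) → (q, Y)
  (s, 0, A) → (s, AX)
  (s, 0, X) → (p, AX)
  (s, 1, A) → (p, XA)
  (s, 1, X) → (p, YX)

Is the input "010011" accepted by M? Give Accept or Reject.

Reject

(p, 010011, #) ⊢ (s, 10011, X#) ⊢ (p, 0011, YX#) ⊢ (s, 011, XX#) ⊢ (p, 11, AXX#) ⊢ (s, 1, XX#) ⊢ (p, ε, YXX#)
All input consumed; stack is YXX#, not empty, and no further ε-move applies.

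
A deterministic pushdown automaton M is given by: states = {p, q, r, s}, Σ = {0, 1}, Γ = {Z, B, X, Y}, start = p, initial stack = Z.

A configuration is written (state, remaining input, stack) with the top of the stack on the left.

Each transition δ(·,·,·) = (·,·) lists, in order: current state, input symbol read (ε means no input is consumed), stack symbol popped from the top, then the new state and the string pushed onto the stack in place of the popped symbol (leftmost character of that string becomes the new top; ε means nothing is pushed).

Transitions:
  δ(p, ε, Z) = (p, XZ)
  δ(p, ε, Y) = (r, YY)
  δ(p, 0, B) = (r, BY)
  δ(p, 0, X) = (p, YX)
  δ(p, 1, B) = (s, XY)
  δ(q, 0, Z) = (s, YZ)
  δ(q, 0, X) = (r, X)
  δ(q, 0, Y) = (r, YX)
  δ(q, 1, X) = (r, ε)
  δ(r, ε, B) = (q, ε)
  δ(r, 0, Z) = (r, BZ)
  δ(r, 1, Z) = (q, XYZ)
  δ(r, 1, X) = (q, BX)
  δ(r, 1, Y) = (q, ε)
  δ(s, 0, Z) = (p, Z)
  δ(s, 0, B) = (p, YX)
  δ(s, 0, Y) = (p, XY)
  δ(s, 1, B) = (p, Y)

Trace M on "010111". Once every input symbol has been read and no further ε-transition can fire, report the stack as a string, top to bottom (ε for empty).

(p, 010111, Z) ⊢ (p, 010111, XZ) ⊢ (p, 10111, YXZ) ⊢ (r, 10111, YYXZ) ⊢ (q, 0111, YXZ) ⊢ (r, 111, YXXZ) ⊢ (q, 11, XXZ) ⊢ (r, 1, XZ) ⊢ (q, ε, BXZ)
All input consumed in state q with stack BXZ.

BXZ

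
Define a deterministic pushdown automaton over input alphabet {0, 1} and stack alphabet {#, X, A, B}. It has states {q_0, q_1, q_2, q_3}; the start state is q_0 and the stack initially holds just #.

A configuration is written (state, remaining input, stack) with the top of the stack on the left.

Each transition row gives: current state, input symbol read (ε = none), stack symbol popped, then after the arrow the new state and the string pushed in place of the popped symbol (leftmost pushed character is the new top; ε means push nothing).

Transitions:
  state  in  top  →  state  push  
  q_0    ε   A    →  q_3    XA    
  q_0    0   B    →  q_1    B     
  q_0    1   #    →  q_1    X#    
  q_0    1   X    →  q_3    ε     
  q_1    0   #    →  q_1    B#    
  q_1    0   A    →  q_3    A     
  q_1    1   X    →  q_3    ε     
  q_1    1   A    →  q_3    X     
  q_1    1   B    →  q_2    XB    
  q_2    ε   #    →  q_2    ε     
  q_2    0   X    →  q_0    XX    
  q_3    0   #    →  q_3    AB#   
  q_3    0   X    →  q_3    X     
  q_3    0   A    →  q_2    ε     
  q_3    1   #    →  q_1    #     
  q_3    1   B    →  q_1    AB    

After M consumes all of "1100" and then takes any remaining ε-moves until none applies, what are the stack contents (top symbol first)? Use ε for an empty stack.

B#

(q_0, 1100, #) ⊢ (q_1, 100, X#) ⊢ (q_3, 00, #) ⊢ (q_3, 0, AB#) ⊢ (q_2, ε, B#)
All input consumed in state q_2 with stack B#.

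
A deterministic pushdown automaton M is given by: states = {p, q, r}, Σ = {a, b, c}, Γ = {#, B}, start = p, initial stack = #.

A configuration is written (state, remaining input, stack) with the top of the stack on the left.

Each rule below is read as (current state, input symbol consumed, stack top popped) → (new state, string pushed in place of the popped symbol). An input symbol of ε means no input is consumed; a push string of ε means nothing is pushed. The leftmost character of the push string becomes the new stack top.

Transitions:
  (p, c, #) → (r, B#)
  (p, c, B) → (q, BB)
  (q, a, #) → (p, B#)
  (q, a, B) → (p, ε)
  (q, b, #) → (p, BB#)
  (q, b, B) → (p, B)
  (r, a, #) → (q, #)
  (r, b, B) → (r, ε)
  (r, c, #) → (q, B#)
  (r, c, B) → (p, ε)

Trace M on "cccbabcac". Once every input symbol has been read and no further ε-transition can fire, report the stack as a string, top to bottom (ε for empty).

BBB#

(p, cccbabcac, #)
  read c, top #: go to r, push B# → (r, ccbabcac, B#)
  read c, top B: go to p, push ε → (p, cbabcac, #)
  read c, top #: go to r, push B# → (r, babcac, B#)
  read b, top B: go to r, push ε → (r, abcac, #)
  read a, top #: go to q, push # → (q, bcac, #)
  read b, top #: go to p, push BB# → (p, cac, BB#)
  read c, top B: go to q, push BB → (q, ac, BBB#)
  read a, top B: go to p, push ε → (p, c, BB#)
  read c, top B: go to q, push BB → (q, ε, BBB#)
All input consumed in state q with stack BBB#.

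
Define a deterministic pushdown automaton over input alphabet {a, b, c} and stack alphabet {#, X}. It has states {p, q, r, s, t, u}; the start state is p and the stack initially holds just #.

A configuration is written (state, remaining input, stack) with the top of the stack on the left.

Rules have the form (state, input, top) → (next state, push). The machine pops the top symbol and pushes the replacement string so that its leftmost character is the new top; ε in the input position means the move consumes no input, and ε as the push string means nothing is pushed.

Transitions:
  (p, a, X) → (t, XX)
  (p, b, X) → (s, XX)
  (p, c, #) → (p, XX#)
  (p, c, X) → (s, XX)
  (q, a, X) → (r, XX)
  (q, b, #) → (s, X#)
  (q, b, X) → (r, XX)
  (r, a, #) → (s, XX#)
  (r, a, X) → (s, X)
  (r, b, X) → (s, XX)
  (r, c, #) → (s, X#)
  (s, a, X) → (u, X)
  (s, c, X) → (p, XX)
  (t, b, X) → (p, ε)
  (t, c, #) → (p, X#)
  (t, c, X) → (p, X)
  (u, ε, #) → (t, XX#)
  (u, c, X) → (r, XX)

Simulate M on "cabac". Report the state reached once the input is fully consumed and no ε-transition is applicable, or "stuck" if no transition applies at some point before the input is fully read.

(p, cabac, #)
  read c, top #: go to p, push XX# → (p, abac, XX#)
  read a, top X: go to t, push XX → (t, bac, XXX#)
  read b, top X: go to p, push ε → (p, ac, XX#)
  read a, top X: go to t, push XX → (t, c, XXX#)
  read c, top X: go to p, push X → (p, ε, XXX#)
All input consumed; M is in state p.

p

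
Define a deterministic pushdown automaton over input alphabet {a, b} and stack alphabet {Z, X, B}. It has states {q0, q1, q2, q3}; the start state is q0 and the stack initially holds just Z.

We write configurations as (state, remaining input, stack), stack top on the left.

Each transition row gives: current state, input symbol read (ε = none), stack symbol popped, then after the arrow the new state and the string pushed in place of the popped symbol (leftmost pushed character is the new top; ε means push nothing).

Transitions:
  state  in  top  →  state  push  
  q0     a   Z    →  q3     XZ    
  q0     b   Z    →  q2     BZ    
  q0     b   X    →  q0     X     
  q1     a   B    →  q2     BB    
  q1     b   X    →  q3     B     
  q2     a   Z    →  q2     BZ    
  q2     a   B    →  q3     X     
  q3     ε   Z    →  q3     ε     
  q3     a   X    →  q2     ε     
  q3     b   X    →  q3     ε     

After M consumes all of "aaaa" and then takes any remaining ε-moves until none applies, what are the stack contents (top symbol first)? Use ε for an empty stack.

XZ

(q0, aaaa, Z) ⊢ (q3, aaa, XZ) ⊢ (q2, aa, Z) ⊢ (q2, a, BZ) ⊢ (q3, ε, XZ)
All input consumed in state q3 with stack XZ.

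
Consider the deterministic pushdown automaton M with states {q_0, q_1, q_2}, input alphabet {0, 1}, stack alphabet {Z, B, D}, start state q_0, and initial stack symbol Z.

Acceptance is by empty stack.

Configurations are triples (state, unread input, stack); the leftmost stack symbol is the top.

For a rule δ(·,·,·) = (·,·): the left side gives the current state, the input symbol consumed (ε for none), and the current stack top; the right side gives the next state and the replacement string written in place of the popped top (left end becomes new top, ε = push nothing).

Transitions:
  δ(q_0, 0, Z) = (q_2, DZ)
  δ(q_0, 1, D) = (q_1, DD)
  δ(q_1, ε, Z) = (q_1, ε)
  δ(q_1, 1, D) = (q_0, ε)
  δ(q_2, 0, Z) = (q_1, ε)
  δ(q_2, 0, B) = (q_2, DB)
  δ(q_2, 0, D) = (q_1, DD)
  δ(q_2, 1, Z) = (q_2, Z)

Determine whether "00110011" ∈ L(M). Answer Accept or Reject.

(q_0, 00110011, Z)
  read 0, top Z: go to q_2, push DZ → (q_2, 0110011, DZ)
  read 0, top D: go to q_1, push DD → (q_1, 110011, DDZ)
  read 1, top D: go to q_0, push ε → (q_0, 10011, DZ)
  read 1, top D: go to q_1, push DD → (q_1, 0011, DDZ)
No transition applies at (q_1, 0011, DDZ); input not fully consumed.

Reject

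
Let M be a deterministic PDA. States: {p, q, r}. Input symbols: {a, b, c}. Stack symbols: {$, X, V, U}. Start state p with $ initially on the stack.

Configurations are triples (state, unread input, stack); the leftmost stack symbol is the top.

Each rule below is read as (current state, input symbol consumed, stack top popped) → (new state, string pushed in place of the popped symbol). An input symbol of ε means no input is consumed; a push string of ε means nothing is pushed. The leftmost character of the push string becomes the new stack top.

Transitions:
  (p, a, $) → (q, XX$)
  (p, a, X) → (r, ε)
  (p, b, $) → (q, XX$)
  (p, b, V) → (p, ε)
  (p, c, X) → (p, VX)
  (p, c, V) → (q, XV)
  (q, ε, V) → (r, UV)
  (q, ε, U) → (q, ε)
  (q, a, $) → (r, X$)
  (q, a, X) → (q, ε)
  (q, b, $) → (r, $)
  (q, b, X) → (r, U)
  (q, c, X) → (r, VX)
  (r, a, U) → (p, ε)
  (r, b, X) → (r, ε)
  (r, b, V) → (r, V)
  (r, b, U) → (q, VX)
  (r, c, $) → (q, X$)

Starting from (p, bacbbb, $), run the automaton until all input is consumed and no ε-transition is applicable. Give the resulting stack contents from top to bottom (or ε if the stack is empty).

(p, bacbbb, $)
  read b, top $: go to q, push XX$ → (q, acbbb, XX$)
  read a, top X: go to q, push ε → (q, cbbb, X$)
  read c, top X: go to r, push VX → (r, bbb, VX$)
  read b, top V: go to r, push V → (r, bb, VX$)
  read b, top V: go to r, push V → (r, b, VX$)
  read b, top V: go to r, push V → (r, ε, VX$)
All input consumed in state r with stack VX$.

VX$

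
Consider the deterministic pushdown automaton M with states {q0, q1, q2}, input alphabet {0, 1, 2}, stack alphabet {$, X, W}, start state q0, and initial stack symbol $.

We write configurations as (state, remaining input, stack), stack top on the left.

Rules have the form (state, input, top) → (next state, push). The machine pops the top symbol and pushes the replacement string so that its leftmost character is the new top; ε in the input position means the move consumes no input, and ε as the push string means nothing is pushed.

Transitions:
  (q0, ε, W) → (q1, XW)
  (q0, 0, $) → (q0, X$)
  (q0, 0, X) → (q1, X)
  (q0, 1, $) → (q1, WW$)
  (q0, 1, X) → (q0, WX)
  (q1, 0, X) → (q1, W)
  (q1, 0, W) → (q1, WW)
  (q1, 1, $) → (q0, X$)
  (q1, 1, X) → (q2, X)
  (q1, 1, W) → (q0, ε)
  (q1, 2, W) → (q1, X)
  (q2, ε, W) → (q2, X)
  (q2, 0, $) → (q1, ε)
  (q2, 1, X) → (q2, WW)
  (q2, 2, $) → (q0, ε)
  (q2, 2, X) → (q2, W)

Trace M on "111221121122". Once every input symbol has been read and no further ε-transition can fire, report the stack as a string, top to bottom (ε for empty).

XWWWWW$

(q0, 111221121122, $)
  read 1, top $: go to q1, push WW$ → (q1, 11221121122, WW$)
  read 1, top W: go to q0, push ε → (q0, 1221121122, W$)
  ε-move, top W: go to q1, push XW → (q1, 1221121122, XW$)
  read 1, top X: go to q2, push X → (q2, 221121122, XW$)
  read 2, top X: go to q2, push W → (q2, 21121122, WW$)
  ε-move, top W: go to q2, push X → (q2, 21121122, XW$)
  read 2, top X: go to q2, push W → (q2, 1121122, WW$)
  ε-move, top W: go to q2, push X → (q2, 1121122, XW$)
  read 1, top X: go to q2, push WW → (q2, 121122, WWW$)
  ε-move, top W: go to q2, push X → (q2, 121122, XWW$)
  read 1, top X: go to q2, push WW → (q2, 21122, WWWW$)
  ε-move, top W: go to q2, push X → (q2, 21122, XWWW$)
  read 2, top X: go to q2, push W → (q2, 1122, WWWW$)
  ε-move, top W: go to q2, push X → (q2, 1122, XWWW$)
  read 1, top X: go to q2, push WW → (q2, 122, WWWWW$)
  ε-move, top W: go to q2, push X → (q2, 122, XWWWW$)
  read 1, top X: go to q2, push WW → (q2, 22, WWWWWW$)
  ε-move, top W: go to q2, push X → (q2, 22, XWWWWW$)
  read 2, top X: go to q2, push W → (q2, 2, WWWWWW$)
  ε-move, top W: go to q2, push X → (q2, 2, XWWWWW$)
  read 2, top X: go to q2, push W → (q2, ε, WWWWWW$)
  ε-move, top W: go to q2, push X → (q2, ε, XWWWWW$)
All input consumed in state q2 with stack XWWWWW$.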